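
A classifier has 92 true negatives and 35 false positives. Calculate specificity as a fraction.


Specificity = TN / (TN + FP) = 92 / 127 = 92/127.

92/127


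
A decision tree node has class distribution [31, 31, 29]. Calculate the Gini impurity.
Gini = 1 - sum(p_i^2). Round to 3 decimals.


Total = 91. Proportions: 31/91, 31/91, 29/91. sum(p_i^2) = 0.3337. Gini = 1 - 0.3337 = 0.6663, which rounds to 0.666.

0.666


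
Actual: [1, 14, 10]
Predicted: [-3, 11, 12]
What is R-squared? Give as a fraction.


Mean(y) = 25/3. SS_res = 29. SS_tot = 266/3. R^2 = 1 - 29/(266/3) = 179/266.

179/266


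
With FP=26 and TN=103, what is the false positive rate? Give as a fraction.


FPR = FP / (FP + TN) = 26 / 129 = 26/129.

26/129


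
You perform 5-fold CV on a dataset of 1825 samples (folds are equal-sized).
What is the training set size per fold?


Each validation fold has 1825/5 = 365 samples. Training set = 1825 - 365 = 1460.

1460


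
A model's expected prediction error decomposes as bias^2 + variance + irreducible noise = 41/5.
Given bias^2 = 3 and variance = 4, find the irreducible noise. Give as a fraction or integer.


Total error = bias^2 + variance + irreducible noise. So irreducible noise = 41/5 - 3 - 4 = 6/5.

6/5


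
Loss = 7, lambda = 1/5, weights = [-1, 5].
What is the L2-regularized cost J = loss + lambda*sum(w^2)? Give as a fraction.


L2 sq norm = sum(w^2) = 26. J = 7 + 1/5 * 26 = 61/5.

61/5


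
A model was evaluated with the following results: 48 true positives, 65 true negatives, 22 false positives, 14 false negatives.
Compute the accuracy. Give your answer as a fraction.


Accuracy = (TP + TN) / (TP + TN + FP + FN) = (48 + 65) / 149 = 113/149.

113/149


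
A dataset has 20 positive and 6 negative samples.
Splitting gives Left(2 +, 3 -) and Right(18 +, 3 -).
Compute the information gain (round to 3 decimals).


H(parent) = 0.7793. H(left) = 0.9710, H(right) = 0.5917. Weighted = (5/26)*0.9710 + (21/26)*0.5917 = 0.6646. IG = 0.7793 - 0.6646 = 0.1147, which rounds to 0.115.

0.115


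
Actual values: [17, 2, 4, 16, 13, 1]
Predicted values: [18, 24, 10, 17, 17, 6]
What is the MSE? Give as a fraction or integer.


MSE = (1/6) * ((17-18)^2=1 + (2-24)^2=484 + (4-10)^2=36 + (16-17)^2=1 + (13-17)^2=16 + (1-6)^2=25). Sum = 563. MSE = 563/6.

563/6


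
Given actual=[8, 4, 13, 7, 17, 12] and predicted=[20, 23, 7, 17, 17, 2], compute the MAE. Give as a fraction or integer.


MAE = (1/6) * (|8-20|=12 + |4-23|=19 + |13-7|=6 + |7-17|=10 + |17-17|=0 + |12-2|=10). Sum = 57. MAE = 19/2.

19/2


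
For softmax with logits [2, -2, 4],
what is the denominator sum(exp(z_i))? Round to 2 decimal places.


Denom = e^2=7.3891 + e^-2=0.1353 + e^4=54.5982. Sum = 62.1226, which rounds to 62.12.

62.12


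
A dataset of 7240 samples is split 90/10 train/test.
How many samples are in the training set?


Test set = 7240 * 10% = 724. Training set = 7240 - 724 = 6516.

6516


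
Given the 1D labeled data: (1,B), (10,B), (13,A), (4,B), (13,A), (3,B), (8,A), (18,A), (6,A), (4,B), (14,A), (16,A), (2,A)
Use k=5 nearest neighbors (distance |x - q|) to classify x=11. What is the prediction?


Distances: |1-11|=10, |10-11|=1, |13-11|=2, |4-11|=7, |13-11|=2, |3-11|=8, |8-11|=3, |18-11|=7, |6-11|=5, |4-11|=7, |14-11|=3, |16-11|=5, |2-11|=9. 5 nearest: (10,B), (13,A), (13,A), (8,A), (14,A). Counts: {'B': 1, 'A': 4}. Majority class: A.

A


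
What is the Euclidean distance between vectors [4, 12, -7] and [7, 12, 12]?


d = sqrt(sum of squared differences). (4-7)^2=9, (12-12)^2=0, (-7-12)^2=361. Sum = 370.

sqrt(370)


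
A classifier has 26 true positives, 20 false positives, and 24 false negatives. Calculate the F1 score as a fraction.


Precision = 26/46 = 13/23. Recall = 26/50 = 13/25. F1 = 2*P*R/(P+R) = 13/24.

13/24


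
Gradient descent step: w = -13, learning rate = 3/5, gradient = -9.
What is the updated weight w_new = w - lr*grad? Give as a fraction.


w_new = -13 - 3/5 * -9 = -13 - -27/5 = -38/5.

-38/5


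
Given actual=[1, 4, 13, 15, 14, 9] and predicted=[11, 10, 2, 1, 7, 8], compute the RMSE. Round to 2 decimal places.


MSE = 83.8333. RMSE = sqrt(83.8333) = 9.16.

9.16


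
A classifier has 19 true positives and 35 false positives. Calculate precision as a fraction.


Precision = TP / (TP + FP) = 19 / 54 = 19/54.

19/54


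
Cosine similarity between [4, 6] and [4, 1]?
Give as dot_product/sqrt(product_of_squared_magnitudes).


dot = 22. |a|^2 = 52, |b|^2 = 17. cos = 22/sqrt(884).

22/sqrt(884)


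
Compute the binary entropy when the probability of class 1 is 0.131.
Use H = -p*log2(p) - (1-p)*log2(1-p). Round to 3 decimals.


H = -0.131*log2(0.131) - 0.869*log2(0.869) = 0.560.

0.560


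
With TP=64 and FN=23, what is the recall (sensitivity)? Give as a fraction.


Recall = TP / (TP + FN) = 64 / 87 = 64/87.

64/87


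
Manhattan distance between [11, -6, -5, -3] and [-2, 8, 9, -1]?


d = sum of absolute differences: |11--2|=13 + |-6-8|=14 + |-5-9|=14 + |-3--1|=2 = 43.

43


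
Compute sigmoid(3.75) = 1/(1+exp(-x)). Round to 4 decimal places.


sigma(3.75) = 1/(1+e^(-3.75)) = 1/(1+0.023518) = 1/1.023518 = 0.9770.

0.9770


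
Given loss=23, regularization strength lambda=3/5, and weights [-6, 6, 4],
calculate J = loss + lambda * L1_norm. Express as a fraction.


L1 norm = sum(|w|) = 16. J = 23 + 3/5 * 16 = 163/5.

163/5


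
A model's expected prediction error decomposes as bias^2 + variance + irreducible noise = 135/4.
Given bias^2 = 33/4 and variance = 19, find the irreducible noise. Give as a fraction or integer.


Total error = bias^2 + variance + irreducible noise. So irreducible noise = 135/4 - 33/4 - 19 = 13/2.

13/2


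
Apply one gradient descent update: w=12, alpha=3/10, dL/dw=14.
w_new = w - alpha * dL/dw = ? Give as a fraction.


w_new = 12 - 3/10 * 14 = 12 - 21/5 = 39/5.

39/5


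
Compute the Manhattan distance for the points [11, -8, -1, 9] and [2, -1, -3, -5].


d = sum of absolute differences: |11-2|=9 + |-8--1|=7 + |-1--3|=2 + |9--5|=14 = 32.

32


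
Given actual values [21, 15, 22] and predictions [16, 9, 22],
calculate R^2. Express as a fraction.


Mean(y) = 58/3. SS_res = 61. SS_tot = 86/3. R^2 = 1 - 61/(86/3) = -97/86.

-97/86


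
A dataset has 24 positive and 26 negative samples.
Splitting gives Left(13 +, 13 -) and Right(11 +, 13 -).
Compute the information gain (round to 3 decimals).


H(parent) = 0.9988. H(left) = 1.0000, H(right) = 0.9950. Weighted = (26/50)*1.0000 + (24/50)*0.9950 = 0.9976. IG = 0.9988 - 0.9976 = 0.0012, which rounds to 0.001.

0.001


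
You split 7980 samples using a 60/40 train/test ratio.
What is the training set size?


Test set = 7980 * 40% = 3192. Training set = 7980 - 3192 = 4788.

4788


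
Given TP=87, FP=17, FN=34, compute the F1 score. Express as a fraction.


Precision = 87/104 = 87/104. Recall = 87/121 = 87/121. F1 = 2*P*R/(P+R) = 58/75.

58/75


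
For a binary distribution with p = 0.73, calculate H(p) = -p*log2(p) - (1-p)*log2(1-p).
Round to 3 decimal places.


H = -0.73*log2(0.73) - 0.27*log2(0.27) = 0.841.

0.841


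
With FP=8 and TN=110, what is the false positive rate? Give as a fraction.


FPR = FP / (FP + TN) = 8 / 118 = 4/59.

4/59


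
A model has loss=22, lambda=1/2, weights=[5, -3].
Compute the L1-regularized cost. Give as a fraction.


L1 norm = sum(|w|) = 8. J = 22 + 1/2 * 8 = 26.

26


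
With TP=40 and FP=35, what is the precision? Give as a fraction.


Precision = TP / (TP + FP) = 40 / 75 = 8/15.

8/15


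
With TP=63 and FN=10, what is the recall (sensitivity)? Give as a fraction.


Recall = TP / (TP + FN) = 63 / 73 = 63/73.

63/73


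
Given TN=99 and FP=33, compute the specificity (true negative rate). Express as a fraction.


Specificity = TN / (TN + FP) = 99 / 132 = 3/4.

3/4


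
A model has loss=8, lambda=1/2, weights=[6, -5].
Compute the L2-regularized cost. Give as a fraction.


L2 sq norm = sum(w^2) = 61. J = 8 + 1/2 * 61 = 77/2.

77/2


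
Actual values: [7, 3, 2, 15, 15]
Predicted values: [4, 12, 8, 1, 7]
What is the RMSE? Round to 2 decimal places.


MSE = 77.2000. RMSE = sqrt(77.2000) = 8.79.

8.79


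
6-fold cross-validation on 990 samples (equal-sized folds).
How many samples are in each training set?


Each validation fold has 990/6 = 165 samples. Training set = 990 - 165 = 825.

825


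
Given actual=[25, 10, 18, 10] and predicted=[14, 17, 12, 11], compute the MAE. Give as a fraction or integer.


MAE = (1/4) * (|25-14|=11 + |10-17|=7 + |18-12|=6 + |10-11|=1). Sum = 25. MAE = 25/4.

25/4


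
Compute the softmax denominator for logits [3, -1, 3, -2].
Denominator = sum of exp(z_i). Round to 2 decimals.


Denom = e^3=20.0855 + e^-1=0.3679 + e^3=20.0855 + e^-2=0.1353. Sum = 40.6742, which rounds to 40.67.

40.67


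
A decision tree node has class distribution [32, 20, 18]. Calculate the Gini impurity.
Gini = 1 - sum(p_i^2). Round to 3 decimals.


Total = 70. Proportions: 32/70, 20/70, 18/70. sum(p_i^2) = 0.3567. Gini = 1 - 0.3567 = 0.6433, which rounds to 0.643.

0.643


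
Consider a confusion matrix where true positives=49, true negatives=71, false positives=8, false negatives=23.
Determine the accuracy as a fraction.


Accuracy = (TP + TN) / (TP + TN + FP + FN) = (49 + 71) / 151 = 120/151.

120/151


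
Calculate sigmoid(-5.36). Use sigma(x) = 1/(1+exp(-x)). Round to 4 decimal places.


sigma(-5.36) = 1/(1+e^(5.36)) = 1/(1+212.724946) = 1/213.724946 = 0.0047.

0.0047


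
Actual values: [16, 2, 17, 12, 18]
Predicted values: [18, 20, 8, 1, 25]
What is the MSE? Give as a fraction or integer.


MSE = (1/5) * ((16-18)^2=4 + (2-20)^2=324 + (17-8)^2=81 + (12-1)^2=121 + (18-25)^2=49). Sum = 579. MSE = 579/5.

579/5


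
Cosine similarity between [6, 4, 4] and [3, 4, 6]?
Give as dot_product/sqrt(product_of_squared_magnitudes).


dot = 58. |a|^2 = 68, |b|^2 = 61. cos = 58/sqrt(4148).

58/sqrt(4148)


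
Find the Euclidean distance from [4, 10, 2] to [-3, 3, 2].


d = sqrt(sum of squared differences). (4--3)^2=49, (10-3)^2=49, (2-2)^2=0. Sum = 98.

sqrt(98)


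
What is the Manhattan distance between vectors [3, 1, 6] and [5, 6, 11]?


d = sum of absolute differences: |3-5|=2 + |1-6|=5 + |6-11|=5 = 12.

12


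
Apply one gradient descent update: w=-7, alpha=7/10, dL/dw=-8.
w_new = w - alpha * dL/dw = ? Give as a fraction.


w_new = -7 - 7/10 * -8 = -7 - -28/5 = -7/5.

-7/5


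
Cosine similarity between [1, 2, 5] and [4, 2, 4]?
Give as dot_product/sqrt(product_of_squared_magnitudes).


dot = 28. |a|^2 = 30, |b|^2 = 36. cos = 28/sqrt(1080).

28/sqrt(1080)


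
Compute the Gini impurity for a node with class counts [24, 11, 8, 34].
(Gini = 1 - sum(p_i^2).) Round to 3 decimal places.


Total = 77. Proportions: 24/77, 11/77, 8/77, 34/77. sum(p_i^2) = 0.3233. Gini = 1 - 0.3233 = 0.6767, which rounds to 0.677.

0.677


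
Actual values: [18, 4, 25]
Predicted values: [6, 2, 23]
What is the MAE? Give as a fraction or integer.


MAE = (1/3) * (|18-6|=12 + |4-2|=2 + |25-23|=2). Sum = 16. MAE = 16/3.

16/3


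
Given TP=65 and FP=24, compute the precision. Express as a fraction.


Precision = TP / (TP + FP) = 65 / 89 = 65/89.

65/89


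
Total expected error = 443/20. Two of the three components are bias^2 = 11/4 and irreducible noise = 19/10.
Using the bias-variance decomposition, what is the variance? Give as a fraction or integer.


Total error = bias^2 + variance + irreducible noise. So variance = 443/20 - 11/4 - 19/10 = 35/2.

35/2


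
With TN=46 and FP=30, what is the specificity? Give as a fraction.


Specificity = TN / (TN + FP) = 46 / 76 = 23/38.

23/38


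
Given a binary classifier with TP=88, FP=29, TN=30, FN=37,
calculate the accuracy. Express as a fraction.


Accuracy = (TP + TN) / (TP + TN + FP + FN) = (88 + 30) / 184 = 59/92.

59/92


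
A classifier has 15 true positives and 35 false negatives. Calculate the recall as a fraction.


Recall = TP / (TP + FN) = 15 / 50 = 3/10.

3/10


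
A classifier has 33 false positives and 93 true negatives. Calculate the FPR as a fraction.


FPR = FP / (FP + TN) = 33 / 126 = 11/42.

11/42


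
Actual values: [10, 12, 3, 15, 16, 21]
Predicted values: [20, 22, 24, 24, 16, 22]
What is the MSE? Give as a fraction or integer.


MSE = (1/6) * ((10-20)^2=100 + (12-22)^2=100 + (3-24)^2=441 + (15-24)^2=81 + (16-16)^2=0 + (21-22)^2=1). Sum = 723. MSE = 241/2.

241/2


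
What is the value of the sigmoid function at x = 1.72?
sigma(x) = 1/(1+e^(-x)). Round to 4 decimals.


sigma(1.72) = 1/(1+e^(-1.72)) = 1/(1+0.179066) = 1/1.179066 = 0.8481.

0.8481


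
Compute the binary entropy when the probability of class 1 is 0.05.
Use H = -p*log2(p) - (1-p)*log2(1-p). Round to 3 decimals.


H = -0.05*log2(0.05) - 0.95*log2(0.95) = 0.286.

0.286


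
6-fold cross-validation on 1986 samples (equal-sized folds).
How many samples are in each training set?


Each validation fold has 1986/6 = 331 samples. Training set = 1986 - 331 = 1655.

1655


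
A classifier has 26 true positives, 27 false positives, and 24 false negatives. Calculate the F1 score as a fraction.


Precision = 26/53 = 26/53. Recall = 26/50 = 13/25. F1 = 2*P*R/(P+R) = 52/103.

52/103


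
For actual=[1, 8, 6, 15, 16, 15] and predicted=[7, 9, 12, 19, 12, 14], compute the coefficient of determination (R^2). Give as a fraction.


Mean(y) = 61/6. SS_res = 106. SS_tot = 1121/6. R^2 = 1 - 106/(1121/6) = 485/1121.

485/1121


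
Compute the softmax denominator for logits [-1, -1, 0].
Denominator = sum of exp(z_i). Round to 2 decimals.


Denom = e^-1=0.3679 + e^-1=0.3679 + e^0=1.0000. Sum = 1.7358, which rounds to 1.74.

1.74


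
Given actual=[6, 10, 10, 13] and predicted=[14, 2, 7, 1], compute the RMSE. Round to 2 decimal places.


MSE = 70.2500. RMSE = sqrt(70.2500) = 8.38.

8.38


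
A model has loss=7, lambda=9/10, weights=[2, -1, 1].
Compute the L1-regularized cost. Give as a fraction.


L1 norm = sum(|w|) = 4. J = 7 + 9/10 * 4 = 53/5.

53/5


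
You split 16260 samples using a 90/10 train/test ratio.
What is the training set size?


Test set = 16260 * 10% = 1626. Training set = 16260 - 1626 = 14634.

14634


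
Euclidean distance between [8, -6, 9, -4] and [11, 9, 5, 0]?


d = sqrt(sum of squared differences). (8-11)^2=9, (-6-9)^2=225, (9-5)^2=16, (-4-0)^2=16. Sum = 266.

sqrt(266)


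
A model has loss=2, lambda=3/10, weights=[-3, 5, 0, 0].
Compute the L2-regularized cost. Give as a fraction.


L2 sq norm = sum(w^2) = 34. J = 2 + 3/10 * 34 = 61/5.

61/5


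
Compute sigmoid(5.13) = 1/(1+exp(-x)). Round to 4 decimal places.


sigma(5.13) = 1/(1+e^(-5.13)) = 1/(1+0.005917) = 1/1.005917 = 0.9941.

0.9941


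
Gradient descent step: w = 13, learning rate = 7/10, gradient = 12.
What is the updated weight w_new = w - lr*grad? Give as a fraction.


w_new = 13 - 7/10 * 12 = 13 - 42/5 = 23/5.

23/5


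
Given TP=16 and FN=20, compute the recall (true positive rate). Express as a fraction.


Recall = TP / (TP + FN) = 16 / 36 = 4/9.

4/9


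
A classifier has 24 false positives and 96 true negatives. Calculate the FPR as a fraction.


FPR = FP / (FP + TN) = 24 / 120 = 1/5.

1/5


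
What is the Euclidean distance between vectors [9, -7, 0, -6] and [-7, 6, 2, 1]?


d = sqrt(sum of squared differences). (9--7)^2=256, (-7-6)^2=169, (0-2)^2=4, (-6-1)^2=49. Sum = 478.

sqrt(478)


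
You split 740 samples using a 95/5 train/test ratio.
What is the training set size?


Test set = 740 * 5% = 37. Training set = 740 - 37 = 703.

703


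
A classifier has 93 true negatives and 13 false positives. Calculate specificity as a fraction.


Specificity = TN / (TN + FP) = 93 / 106 = 93/106.

93/106


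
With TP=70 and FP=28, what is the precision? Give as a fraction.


Precision = TP / (TP + FP) = 70 / 98 = 5/7.

5/7


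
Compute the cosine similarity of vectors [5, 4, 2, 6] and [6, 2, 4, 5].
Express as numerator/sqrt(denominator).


dot = 76. |a|^2 = 81, |b|^2 = 81. cos = 76/sqrt(6561).

76/sqrt(6561)


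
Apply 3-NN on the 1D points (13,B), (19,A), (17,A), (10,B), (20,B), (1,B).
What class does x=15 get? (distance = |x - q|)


Distances: |13-15|=2, |19-15|=4, |17-15|=2, |10-15|=5, |20-15|=5, |1-15|=14. 3 nearest: (17,A), (13,B), (19,A). Counts: {'A': 2, 'B': 1}. Majority class: A.

A


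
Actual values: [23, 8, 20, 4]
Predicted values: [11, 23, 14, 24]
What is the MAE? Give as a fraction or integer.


MAE = (1/4) * (|23-11|=12 + |8-23|=15 + |20-14|=6 + |4-24|=20). Sum = 53. MAE = 53/4.

53/4


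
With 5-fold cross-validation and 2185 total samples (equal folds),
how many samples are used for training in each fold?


Each validation fold has 2185/5 = 437 samples. Training set = 2185 - 437 = 1748.

1748


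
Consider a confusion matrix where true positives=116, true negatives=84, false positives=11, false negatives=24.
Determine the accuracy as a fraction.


Accuracy = (TP + TN) / (TP + TN + FP + FN) = (116 + 84) / 235 = 40/47.

40/47


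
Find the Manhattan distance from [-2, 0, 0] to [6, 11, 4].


d = sum of absolute differences: |-2-6|=8 + |0-11|=11 + |0-4|=4 = 23.

23


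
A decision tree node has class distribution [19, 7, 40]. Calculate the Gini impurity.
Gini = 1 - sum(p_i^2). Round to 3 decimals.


Total = 66. Proportions: 19/66, 7/66, 40/66. sum(p_i^2) = 0.4614. Gini = 1 - 0.4614 = 0.5386, which rounds to 0.539.

0.539


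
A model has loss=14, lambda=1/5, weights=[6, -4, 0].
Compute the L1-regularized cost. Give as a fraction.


L1 norm = sum(|w|) = 10. J = 14 + 1/5 * 10 = 16.

16


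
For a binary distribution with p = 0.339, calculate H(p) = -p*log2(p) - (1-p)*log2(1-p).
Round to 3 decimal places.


H = -0.339*log2(0.339) - 0.661*log2(0.661) = 0.924.

0.924


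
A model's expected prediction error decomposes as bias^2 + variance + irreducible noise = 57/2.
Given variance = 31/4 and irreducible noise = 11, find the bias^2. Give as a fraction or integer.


Total error = bias^2 + variance + irreducible noise. So bias^2 = 57/2 - 31/4 - 11 = 39/4.

39/4


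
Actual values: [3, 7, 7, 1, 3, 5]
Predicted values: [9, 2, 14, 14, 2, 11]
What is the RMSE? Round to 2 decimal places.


MSE = 52.6667. RMSE = sqrt(52.6667) = 7.26.

7.26


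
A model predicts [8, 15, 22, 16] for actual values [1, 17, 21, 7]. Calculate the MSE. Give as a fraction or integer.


MSE = (1/4) * ((1-8)^2=49 + (17-15)^2=4 + (21-22)^2=1 + (7-16)^2=81). Sum = 135. MSE = 135/4.

135/4


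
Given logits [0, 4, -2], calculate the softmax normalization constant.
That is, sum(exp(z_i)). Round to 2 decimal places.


Denom = e^0=1.0000 + e^4=54.5982 + e^-2=0.1353. Sum = 55.7335, which rounds to 55.73.

55.73


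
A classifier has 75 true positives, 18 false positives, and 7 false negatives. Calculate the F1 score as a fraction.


Precision = 75/93 = 25/31. Recall = 75/82 = 75/82. F1 = 2*P*R/(P+R) = 6/7.

6/7


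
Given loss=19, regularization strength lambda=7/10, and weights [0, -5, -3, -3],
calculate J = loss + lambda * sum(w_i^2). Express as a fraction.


L2 sq norm = sum(w^2) = 43. J = 19 + 7/10 * 43 = 491/10.

491/10


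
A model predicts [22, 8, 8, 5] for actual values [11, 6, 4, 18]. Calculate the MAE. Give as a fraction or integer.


MAE = (1/4) * (|11-22|=11 + |6-8|=2 + |4-8|=4 + |18-5|=13). Sum = 30. MAE = 15/2.

15/2


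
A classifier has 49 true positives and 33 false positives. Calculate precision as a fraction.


Precision = TP / (TP + FP) = 49 / 82 = 49/82.

49/82


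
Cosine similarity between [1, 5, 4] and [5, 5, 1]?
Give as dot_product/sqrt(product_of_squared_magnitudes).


dot = 34. |a|^2 = 42, |b|^2 = 51. cos = 34/sqrt(2142).

34/sqrt(2142)


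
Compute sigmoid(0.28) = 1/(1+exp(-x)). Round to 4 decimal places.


sigma(0.28) = 1/(1+e^(-0.28)) = 1/(1+0.755784) = 1/1.755784 = 0.5695.

0.5695


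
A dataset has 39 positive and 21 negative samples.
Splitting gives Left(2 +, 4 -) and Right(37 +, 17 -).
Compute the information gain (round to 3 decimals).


H(parent) = 0.9341. H(left) = 0.9183, H(right) = 0.8987. Weighted = (6/60)*0.9183 + (54/60)*0.8987 = 0.9007. IG = 0.9341 - 0.9007 = 0.0334, which rounds to 0.033.

0.033


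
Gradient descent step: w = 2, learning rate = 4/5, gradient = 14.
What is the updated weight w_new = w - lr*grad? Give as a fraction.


w_new = 2 - 4/5 * 14 = 2 - 56/5 = -46/5.

-46/5


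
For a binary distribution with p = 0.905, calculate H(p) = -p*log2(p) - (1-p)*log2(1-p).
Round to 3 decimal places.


H = -0.905*log2(0.905) - 0.095*log2(0.095) = 0.453.

0.453


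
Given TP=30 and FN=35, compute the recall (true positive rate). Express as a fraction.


Recall = TP / (TP + FN) = 30 / 65 = 6/13.

6/13


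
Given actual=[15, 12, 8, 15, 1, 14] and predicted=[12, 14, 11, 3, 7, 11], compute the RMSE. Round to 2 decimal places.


MSE = 35.1667. RMSE = sqrt(35.1667) = 5.93.

5.93


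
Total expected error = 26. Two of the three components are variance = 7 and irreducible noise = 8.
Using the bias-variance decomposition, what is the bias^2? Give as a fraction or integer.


Total error = bias^2 + variance + irreducible noise. So bias^2 = 26 - 7 - 8 = 11.

11


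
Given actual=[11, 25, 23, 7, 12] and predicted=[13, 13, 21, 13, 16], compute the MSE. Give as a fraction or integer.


MSE = (1/5) * ((11-13)^2=4 + (25-13)^2=144 + (23-21)^2=4 + (7-13)^2=36 + (12-16)^2=16). Sum = 204. MSE = 204/5.

204/5


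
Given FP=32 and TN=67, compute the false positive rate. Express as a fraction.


FPR = FP / (FP + TN) = 32 / 99 = 32/99.

32/99


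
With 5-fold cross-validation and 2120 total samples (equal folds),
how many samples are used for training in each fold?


Each validation fold has 2120/5 = 424 samples. Training set = 2120 - 424 = 1696.

1696


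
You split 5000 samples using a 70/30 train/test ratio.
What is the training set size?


Test set = 5000 * 30% = 1500. Training set = 5000 - 1500 = 3500.

3500


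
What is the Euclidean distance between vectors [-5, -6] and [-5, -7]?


d = sqrt(sum of squared differences). (-5--5)^2=0, (-6--7)^2=1. Sum = 1.

1


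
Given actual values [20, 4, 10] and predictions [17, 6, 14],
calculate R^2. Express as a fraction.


Mean(y) = 34/3. SS_res = 29. SS_tot = 392/3. R^2 = 1 - 29/(392/3) = 305/392.

305/392


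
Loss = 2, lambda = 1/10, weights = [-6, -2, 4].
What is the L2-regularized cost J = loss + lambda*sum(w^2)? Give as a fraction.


L2 sq norm = sum(w^2) = 56. J = 2 + 1/10 * 56 = 38/5.

38/5


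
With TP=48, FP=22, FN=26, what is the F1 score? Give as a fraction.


Precision = 48/70 = 24/35. Recall = 48/74 = 24/37. F1 = 2*P*R/(P+R) = 2/3.

2/3


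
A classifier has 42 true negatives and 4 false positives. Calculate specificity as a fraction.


Specificity = TN / (TN + FP) = 42 / 46 = 21/23.

21/23


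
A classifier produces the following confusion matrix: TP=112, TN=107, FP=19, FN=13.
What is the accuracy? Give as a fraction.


Accuracy = (TP + TN) / (TP + TN + FP + FN) = (112 + 107) / 251 = 219/251.

219/251


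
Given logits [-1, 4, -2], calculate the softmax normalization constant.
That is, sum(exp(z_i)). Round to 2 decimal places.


Denom = e^-1=0.3679 + e^4=54.5982 + e^-2=0.1353. Sum = 55.1014, which rounds to 55.10.

55.10


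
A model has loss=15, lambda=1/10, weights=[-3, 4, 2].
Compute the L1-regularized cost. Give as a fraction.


L1 norm = sum(|w|) = 9. J = 15 + 1/10 * 9 = 159/10.

159/10


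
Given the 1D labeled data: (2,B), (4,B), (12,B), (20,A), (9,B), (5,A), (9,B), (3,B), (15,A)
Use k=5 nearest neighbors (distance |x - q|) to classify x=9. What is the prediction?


Distances: |2-9|=7, |4-9|=5, |12-9|=3, |20-9|=11, |9-9|=0, |5-9|=4, |9-9|=0, |3-9|=6, |15-9|=6. 5 nearest: (9,B), (9,B), (12,B), (5,A), (4,B). Counts: {'B': 4, 'A': 1}. Majority class: B.

B


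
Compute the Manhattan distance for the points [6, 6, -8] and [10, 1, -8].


d = sum of absolute differences: |6-10|=4 + |6-1|=5 + |-8--8|=0 = 9.

9


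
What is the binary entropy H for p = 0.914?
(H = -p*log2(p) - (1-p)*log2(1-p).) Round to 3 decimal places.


H = -0.914*log2(0.914) - 0.086*log2(0.086) = 0.423.

0.423


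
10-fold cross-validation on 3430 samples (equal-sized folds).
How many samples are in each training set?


Each validation fold has 3430/10 = 343 samples. Training set = 3430 - 343 = 3087.

3087


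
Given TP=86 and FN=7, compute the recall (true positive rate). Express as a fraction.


Recall = TP / (TP + FN) = 86 / 93 = 86/93.

86/93


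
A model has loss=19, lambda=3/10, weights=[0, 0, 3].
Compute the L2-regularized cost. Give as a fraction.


L2 sq norm = sum(w^2) = 9. J = 19 + 3/10 * 9 = 217/10.

217/10


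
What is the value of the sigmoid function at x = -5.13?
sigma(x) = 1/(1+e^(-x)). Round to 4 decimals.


sigma(-5.13) = 1/(1+e^(5.13)) = 1/(1+169.017118) = 1/170.017118 = 0.0059.

0.0059


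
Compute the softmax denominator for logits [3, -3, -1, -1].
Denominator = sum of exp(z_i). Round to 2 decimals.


Denom = e^3=20.0855 + e^-3=0.0498 + e^-1=0.3679 + e^-1=0.3679. Sum = 20.8711, which rounds to 20.87.

20.87


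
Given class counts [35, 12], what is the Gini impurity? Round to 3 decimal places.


Total = 47. Proportions: 35/47, 12/47. sum(p_i^2) = 0.6197. Gini = 1 - 0.6197 = 0.3803, which rounds to 0.380.

0.380


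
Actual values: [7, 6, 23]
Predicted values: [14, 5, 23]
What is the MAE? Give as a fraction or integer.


MAE = (1/3) * (|7-14|=7 + |6-5|=1 + |23-23|=0). Sum = 8. MAE = 8/3.

8/3


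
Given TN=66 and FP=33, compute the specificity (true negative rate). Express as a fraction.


Specificity = TN / (TN + FP) = 66 / 99 = 2/3.

2/3


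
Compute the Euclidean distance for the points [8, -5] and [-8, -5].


d = sqrt(sum of squared differences). (8--8)^2=256, (-5--5)^2=0. Sum = 256.

16


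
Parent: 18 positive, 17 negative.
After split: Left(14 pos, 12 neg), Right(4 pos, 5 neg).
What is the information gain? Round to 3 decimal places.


H(parent) = 0.9994. H(left) = 0.9957, H(right) = 0.9911. Weighted = (26/35)*0.9957 + (9/35)*0.9911 = 0.9945. IG = 0.9994 - 0.9945 = 0.0049, which rounds to 0.005.

0.005


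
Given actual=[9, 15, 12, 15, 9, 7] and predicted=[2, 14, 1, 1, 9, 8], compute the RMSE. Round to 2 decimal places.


MSE = 61.3333. RMSE = sqrt(61.3333) = 7.83.

7.83


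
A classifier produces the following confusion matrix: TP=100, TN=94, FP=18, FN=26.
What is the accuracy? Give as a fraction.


Accuracy = (TP + TN) / (TP + TN + FP + FN) = (100 + 94) / 238 = 97/119.

97/119


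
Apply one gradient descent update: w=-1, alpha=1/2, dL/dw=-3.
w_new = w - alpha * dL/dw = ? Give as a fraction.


w_new = -1 - 1/2 * -3 = -1 - -3/2 = 1/2.

1/2


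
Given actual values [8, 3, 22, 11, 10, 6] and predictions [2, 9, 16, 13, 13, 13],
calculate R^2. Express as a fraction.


Mean(y) = 10. SS_res = 170. SS_tot = 214. R^2 = 1 - 170/(214) = 22/107.

22/107


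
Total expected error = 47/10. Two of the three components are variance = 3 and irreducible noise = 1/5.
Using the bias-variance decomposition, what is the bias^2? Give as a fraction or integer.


Total error = bias^2 + variance + irreducible noise. So bias^2 = 47/10 - 3 - 1/5 = 3/2.

3/2


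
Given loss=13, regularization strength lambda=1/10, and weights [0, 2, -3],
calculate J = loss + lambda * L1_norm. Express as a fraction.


L1 norm = sum(|w|) = 5. J = 13 + 1/10 * 5 = 27/2.

27/2


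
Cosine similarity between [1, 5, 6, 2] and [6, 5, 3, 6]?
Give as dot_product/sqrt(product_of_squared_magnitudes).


dot = 61. |a|^2 = 66, |b|^2 = 106. cos = 61/sqrt(6996).

61/sqrt(6996)


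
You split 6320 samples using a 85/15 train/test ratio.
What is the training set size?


Test set = 6320 * 15% = 948. Training set = 6320 - 948 = 5372.

5372


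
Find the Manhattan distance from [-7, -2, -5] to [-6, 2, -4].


d = sum of absolute differences: |-7--6|=1 + |-2-2|=4 + |-5--4|=1 = 6.

6


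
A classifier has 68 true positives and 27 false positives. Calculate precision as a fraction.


Precision = TP / (TP + FP) = 68 / 95 = 68/95.

68/95


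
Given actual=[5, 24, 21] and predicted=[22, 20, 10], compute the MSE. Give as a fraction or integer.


MSE = (1/3) * ((5-22)^2=289 + (24-20)^2=16 + (21-10)^2=121). Sum = 426. MSE = 142.

142


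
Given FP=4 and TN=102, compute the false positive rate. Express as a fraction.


FPR = FP / (FP + TN) = 4 / 106 = 2/53.

2/53


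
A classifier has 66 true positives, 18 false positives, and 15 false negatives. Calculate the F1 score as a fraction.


Precision = 66/84 = 11/14. Recall = 66/81 = 22/27. F1 = 2*P*R/(P+R) = 4/5.

4/5


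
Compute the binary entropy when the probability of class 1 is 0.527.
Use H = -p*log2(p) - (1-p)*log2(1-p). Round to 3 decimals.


H = -0.527*log2(0.527) - 0.473*log2(0.473) = 0.998.

0.998


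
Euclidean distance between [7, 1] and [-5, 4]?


d = sqrt(sum of squared differences). (7--5)^2=144, (1-4)^2=9. Sum = 153.

sqrt(153)


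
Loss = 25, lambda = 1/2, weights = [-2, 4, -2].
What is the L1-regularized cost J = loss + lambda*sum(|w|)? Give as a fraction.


L1 norm = sum(|w|) = 8. J = 25 + 1/2 * 8 = 29.

29


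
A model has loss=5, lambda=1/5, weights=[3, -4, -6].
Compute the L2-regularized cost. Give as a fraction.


L2 sq norm = sum(w^2) = 61. J = 5 + 1/5 * 61 = 86/5.

86/5


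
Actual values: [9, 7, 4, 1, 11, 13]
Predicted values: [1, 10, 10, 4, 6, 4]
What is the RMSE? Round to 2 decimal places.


MSE = 37.3333. RMSE = sqrt(37.3333) = 6.11.

6.11


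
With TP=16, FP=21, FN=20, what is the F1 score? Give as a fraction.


Precision = 16/37 = 16/37. Recall = 16/36 = 4/9. F1 = 2*P*R/(P+R) = 32/73.

32/73


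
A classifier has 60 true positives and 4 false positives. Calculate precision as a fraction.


Precision = TP / (TP + FP) = 60 / 64 = 15/16.

15/16


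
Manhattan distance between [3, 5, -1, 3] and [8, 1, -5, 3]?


d = sum of absolute differences: |3-8|=5 + |5-1|=4 + |-1--5|=4 + |3-3|=0 = 13.

13


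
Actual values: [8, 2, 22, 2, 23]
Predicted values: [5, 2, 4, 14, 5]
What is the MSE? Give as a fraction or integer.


MSE = (1/5) * ((8-5)^2=9 + (2-2)^2=0 + (22-4)^2=324 + (2-14)^2=144 + (23-5)^2=324). Sum = 801. MSE = 801/5.

801/5


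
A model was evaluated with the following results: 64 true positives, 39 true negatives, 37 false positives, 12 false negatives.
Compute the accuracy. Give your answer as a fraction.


Accuracy = (TP + TN) / (TP + TN + FP + FN) = (64 + 39) / 152 = 103/152.

103/152


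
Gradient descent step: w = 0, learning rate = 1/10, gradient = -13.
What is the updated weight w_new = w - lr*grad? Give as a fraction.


w_new = 0 - 1/10 * -13 = 0 - -13/10 = 13/10.

13/10


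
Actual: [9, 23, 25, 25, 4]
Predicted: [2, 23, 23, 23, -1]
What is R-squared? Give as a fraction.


Mean(y) = 86/5. SS_res = 82. SS_tot = 1984/5. R^2 = 1 - 82/(1984/5) = 787/992.

787/992


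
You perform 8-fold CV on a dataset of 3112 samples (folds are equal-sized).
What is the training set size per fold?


Each validation fold has 3112/8 = 389 samples. Training set = 3112 - 389 = 2723.

2723


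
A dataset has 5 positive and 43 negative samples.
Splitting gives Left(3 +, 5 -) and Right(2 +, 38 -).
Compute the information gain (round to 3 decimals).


H(parent) = 0.4821. H(left) = 0.9544, H(right) = 0.2864. Weighted = (8/48)*0.9544 + (40/48)*0.2864 = 0.3977. IG = 0.4821 - 0.3977 = 0.0844, which rounds to 0.084.

0.084


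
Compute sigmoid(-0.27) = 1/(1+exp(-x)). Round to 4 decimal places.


sigma(-0.27) = 1/(1+e^(0.27)) = 1/(1+1.309964) = 1/2.309964 = 0.4329.

0.4329


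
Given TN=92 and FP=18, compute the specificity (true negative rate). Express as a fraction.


Specificity = TN / (TN + FP) = 92 / 110 = 46/55.

46/55


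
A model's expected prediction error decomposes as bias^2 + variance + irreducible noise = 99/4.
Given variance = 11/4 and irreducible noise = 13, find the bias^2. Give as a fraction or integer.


Total error = bias^2 + variance + irreducible noise. So bias^2 = 99/4 - 11/4 - 13 = 9.

9


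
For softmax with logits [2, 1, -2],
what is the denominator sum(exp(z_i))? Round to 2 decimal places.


Denom = e^2=7.3891 + e^1=2.7183 + e^-2=0.1353. Sum = 10.2427, which rounds to 10.24.

10.24


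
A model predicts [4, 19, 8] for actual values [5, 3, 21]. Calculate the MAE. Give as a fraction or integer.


MAE = (1/3) * (|5-4|=1 + |3-19|=16 + |21-8|=13). Sum = 30. MAE = 10.

10


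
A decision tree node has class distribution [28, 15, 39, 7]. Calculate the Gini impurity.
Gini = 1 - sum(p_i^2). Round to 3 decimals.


Total = 89. Proportions: 28/89, 15/89, 39/89, 7/89. sum(p_i^2) = 0.3256. Gini = 1 - 0.3256 = 0.6744, which rounds to 0.674.

0.674


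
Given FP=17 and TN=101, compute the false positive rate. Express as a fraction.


FPR = FP / (FP + TN) = 17 / 118 = 17/118.

17/118


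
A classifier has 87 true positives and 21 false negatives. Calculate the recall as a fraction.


Recall = TP / (TP + FN) = 87 / 108 = 29/36.

29/36


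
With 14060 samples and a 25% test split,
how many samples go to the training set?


Test set = 14060 * 25% = 3515. Training set = 14060 - 3515 = 10545.

10545


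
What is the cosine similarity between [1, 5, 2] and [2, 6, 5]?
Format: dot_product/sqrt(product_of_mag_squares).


dot = 42. |a|^2 = 30, |b|^2 = 65. cos = 42/sqrt(1950).

42/sqrt(1950)


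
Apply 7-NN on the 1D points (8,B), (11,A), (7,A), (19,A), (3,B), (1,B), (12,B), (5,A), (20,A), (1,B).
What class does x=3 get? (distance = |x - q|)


Distances: |8-3|=5, |11-3|=8, |7-3|=4, |19-3|=16, |3-3|=0, |1-3|=2, |12-3|=9, |5-3|=2, |20-3|=17, |1-3|=2. 7 nearest: (3,B), (5,A), (1,B), (1,B), (7,A), (8,B), (11,A). Counts: {'B': 4, 'A': 3}. Majority class: B.

B


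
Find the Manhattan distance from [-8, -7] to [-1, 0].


d = sum of absolute differences: |-8--1|=7 + |-7-0|=7 = 14.

14


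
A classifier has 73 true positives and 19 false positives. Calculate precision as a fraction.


Precision = TP / (TP + FP) = 73 / 92 = 73/92.

73/92


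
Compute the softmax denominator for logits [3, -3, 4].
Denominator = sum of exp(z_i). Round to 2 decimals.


Denom = e^3=20.0855 + e^-3=0.0498 + e^4=54.5982. Sum = 74.7335, which rounds to 74.73.

74.73


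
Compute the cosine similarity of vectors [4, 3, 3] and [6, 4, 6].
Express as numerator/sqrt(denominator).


dot = 54. |a|^2 = 34, |b|^2 = 88. cos = 54/sqrt(2992).

54/sqrt(2992)


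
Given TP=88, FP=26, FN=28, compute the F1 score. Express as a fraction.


Precision = 88/114 = 44/57. Recall = 88/116 = 22/29. F1 = 2*P*R/(P+R) = 88/115.

88/115


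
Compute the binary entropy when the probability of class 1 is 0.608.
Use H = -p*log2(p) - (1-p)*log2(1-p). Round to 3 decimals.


H = -0.608*log2(0.608) - 0.392*log2(0.392) = 0.966.

0.966


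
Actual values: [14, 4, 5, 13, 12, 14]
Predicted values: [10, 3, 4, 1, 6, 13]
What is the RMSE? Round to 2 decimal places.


MSE = 33.1667. RMSE = sqrt(33.1667) = 5.76.

5.76


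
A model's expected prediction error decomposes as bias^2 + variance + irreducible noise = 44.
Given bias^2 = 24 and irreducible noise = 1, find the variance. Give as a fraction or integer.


Total error = bias^2 + variance + irreducible noise. So variance = 44 - 24 - 1 = 19.

19


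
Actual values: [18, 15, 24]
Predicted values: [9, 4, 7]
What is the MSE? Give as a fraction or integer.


MSE = (1/3) * ((18-9)^2=81 + (15-4)^2=121 + (24-7)^2=289). Sum = 491. MSE = 491/3.

491/3


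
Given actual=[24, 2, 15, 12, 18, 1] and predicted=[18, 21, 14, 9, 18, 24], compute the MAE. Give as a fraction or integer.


MAE = (1/6) * (|24-18|=6 + |2-21|=19 + |15-14|=1 + |12-9|=3 + |18-18|=0 + |1-24|=23). Sum = 52. MAE = 26/3.

26/3


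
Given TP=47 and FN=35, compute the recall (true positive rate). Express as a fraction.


Recall = TP / (TP + FN) = 47 / 82 = 47/82.

47/82


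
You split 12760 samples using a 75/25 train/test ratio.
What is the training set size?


Test set = 12760 * 25% = 3190. Training set = 12760 - 3190 = 9570.

9570


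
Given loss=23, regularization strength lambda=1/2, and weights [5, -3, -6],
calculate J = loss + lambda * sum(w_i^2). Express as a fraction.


L2 sq norm = sum(w^2) = 70. J = 23 + 1/2 * 70 = 58.

58


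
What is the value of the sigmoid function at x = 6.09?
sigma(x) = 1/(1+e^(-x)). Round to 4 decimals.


sigma(6.09) = 1/(1+e^(-6.09)) = 1/(1+0.002265) = 1/1.002265 = 0.9977.

0.9977


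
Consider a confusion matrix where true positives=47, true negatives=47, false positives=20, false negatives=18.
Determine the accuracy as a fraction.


Accuracy = (TP + TN) / (TP + TN + FP + FN) = (47 + 47) / 132 = 47/66.

47/66


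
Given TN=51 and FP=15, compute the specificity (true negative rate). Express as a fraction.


Specificity = TN / (TN + FP) = 51 / 66 = 17/22.

17/22


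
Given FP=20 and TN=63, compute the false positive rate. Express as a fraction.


FPR = FP / (FP + TN) = 20 / 83 = 20/83.

20/83


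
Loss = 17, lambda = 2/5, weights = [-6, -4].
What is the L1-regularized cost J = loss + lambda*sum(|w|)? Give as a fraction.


L1 norm = sum(|w|) = 10. J = 17 + 2/5 * 10 = 21.

21


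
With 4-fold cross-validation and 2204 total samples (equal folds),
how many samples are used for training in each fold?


Each validation fold has 2204/4 = 551 samples. Training set = 2204 - 551 = 1653.

1653


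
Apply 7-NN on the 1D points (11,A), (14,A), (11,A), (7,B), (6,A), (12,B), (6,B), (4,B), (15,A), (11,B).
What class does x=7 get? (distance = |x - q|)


Distances: |11-7|=4, |14-7|=7, |11-7|=4, |7-7|=0, |6-7|=1, |12-7|=5, |6-7|=1, |4-7|=3, |15-7|=8, |11-7|=4. 7 nearest: (7,B), (6,A), (6,B), (4,B), (11,A), (11,A), (11,B). Counts: {'B': 4, 'A': 3}. Majority class: B.

B


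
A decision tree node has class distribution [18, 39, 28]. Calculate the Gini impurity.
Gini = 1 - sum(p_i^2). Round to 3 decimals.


Total = 85. Proportions: 18/85, 39/85, 28/85. sum(p_i^2) = 0.3639. Gini = 1 - 0.3639 = 0.6361, which rounds to 0.636.

0.636


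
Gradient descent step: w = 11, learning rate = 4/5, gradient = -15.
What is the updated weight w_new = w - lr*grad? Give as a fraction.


w_new = 11 - 4/5 * -15 = 11 - -12 = 23.

23


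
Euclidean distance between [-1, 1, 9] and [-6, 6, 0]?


d = sqrt(sum of squared differences). (-1--6)^2=25, (1-6)^2=25, (9-0)^2=81. Sum = 131.

sqrt(131)


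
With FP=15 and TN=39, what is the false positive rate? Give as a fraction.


FPR = FP / (FP + TN) = 15 / 54 = 5/18.

5/18


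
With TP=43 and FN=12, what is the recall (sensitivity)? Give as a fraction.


Recall = TP / (TP + FN) = 43 / 55 = 43/55.

43/55


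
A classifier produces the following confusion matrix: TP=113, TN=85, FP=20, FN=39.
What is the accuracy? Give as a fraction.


Accuracy = (TP + TN) / (TP + TN + FP + FN) = (113 + 85) / 257 = 198/257.

198/257


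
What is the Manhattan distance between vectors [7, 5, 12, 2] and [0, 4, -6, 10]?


d = sum of absolute differences: |7-0|=7 + |5-4|=1 + |12--6|=18 + |2-10|=8 = 34.

34


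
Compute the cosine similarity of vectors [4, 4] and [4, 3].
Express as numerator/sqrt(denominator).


dot = 28. |a|^2 = 32, |b|^2 = 25. cos = 28/sqrt(800).

28/sqrt(800)
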